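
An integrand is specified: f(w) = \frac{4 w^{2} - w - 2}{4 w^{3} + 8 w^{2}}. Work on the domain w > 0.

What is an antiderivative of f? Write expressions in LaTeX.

An antiderivative is F(w) = \frac{4 w \log{\left(w + 2 \right)} + 1}{4 w}.

Factor the denominator (4 w^{2} \left(w + 2\right)) and decompose: f = \frac{1}{w + 2} - \frac{1}{4 w^{2}}; each piece integrates to a log, atan, or power term.
Check: d/dw[\frac{4 w \log{\left(w + 2 \right)} + 1}{4 w}] = \frac{4 w^{2} - w - 2}{4 w^{3} + 8 w^{2}} = f(w).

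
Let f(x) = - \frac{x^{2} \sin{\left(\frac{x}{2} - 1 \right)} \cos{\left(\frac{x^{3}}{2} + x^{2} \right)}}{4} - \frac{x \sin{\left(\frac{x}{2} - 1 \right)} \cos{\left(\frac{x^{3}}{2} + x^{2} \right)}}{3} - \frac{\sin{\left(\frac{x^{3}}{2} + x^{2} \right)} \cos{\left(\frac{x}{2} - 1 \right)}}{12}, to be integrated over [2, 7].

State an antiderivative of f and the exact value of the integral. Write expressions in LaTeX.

Antiderivative: F(x) = - \frac{\sin{\left(\frac{x}{2} - 1 \right)} \sin{\left(\frac{x^{3}}{2} + x^{2} \right)}}{6}; value = - \frac{\sin{\left(\frac{5}{2} \right)} \sin{\left(\frac{441}{2} \right)}}{6}

f has the shape u'v + uv' for u = - \frac{\sin{\left(\frac{x}{2} - 1 \right)}}{6} and v = \sin{\left(\frac{x^{3}}{2} + x^{2} \right)} — it is the derivative of the product u*v.
F(x) = - \frac{\sin{\left(\frac{x}{2} - 1 \right)} \sin{\left(\frac{x^{3}}{2} + x^{2} \right)}}{6} is an antiderivative of f.
Check: d/dx[- \frac{\sin{\left(\frac{x}{2} - 1 \right)} \sin{\left(\frac{x^{3}}{2} + x^{2} \right)}}{6}] = - \frac{x^{2} \sin{\left(\frac{x}{2} - 1 \right)} \cos{\left(\frac{x^{3}}{2} + x^{2} \right)}}{4} - \frac{x \sin{\left(\frac{x}{2} - 1 \right)} \cos{\left(\frac{x^{3}}{2} + x^{2} \right)}}{3} - \frac{\sin{\left(\frac{x^{3}}{2} + x^{2} \right)} \cos{\left(\frac{x}{2} - 1 \right)}}{12} = f(x).
F(7) = - \frac{\sin{\left(\frac{5}{2} \right)} \sin{\left(\frac{441}{2} \right)}}{6}; F(2) = 0.
Integral = F(7) - F(2) = - \frac{\sin{\left(\frac{5}{2} \right)} \sin{\left(\frac{441}{2} \right)}}{6}.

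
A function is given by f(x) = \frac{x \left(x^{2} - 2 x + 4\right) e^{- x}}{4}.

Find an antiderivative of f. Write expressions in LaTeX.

Recognize the product-rule pattern: f = u'v + uv' with u = - \frac{x^{3}}{4} - \frac{x^{2}}{4} - \frac{3 x}{2} - \frac{3}{2}, v = e^{- x}, so integration by parts undoes it.
Check: d/dx[\frac{\left(- x^{3} - x^{2} - 6 x - 6\right) e^{- x}}{4}] = \frac{\left(x^{3} - 2 x^{2} + 4 x\right) e^{- x}}{4}, which equals f(x).

An antiderivative is F(x) = \frac{\left(- x^{3} - x^{2} - 6 x - 6\right) e^{- x}}{4}.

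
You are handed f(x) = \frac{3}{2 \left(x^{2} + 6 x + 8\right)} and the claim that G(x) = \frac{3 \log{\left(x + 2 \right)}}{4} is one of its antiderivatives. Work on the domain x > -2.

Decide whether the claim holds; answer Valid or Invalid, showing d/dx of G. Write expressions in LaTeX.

d/dx[G] = \frac{3}{4 x + 8}
d/dx[G] - f(x) = \frac{3}{4 x + 16} != 0.

Invalid: d/dx[G] - f = \frac{3}{4 x + 16}, which is not 0.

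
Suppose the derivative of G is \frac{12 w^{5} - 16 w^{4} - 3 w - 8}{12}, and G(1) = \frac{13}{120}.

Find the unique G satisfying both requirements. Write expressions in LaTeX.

G(w) = \frac{w^{6}}{6} - \frac{4 w^{5}}{15} - \frac{w^{2}}{8} - \frac{2 w}{3} + 1

Check a candidate G(w) by differentiating: d/dw[G] must match the given G'(w).
A general antiderivative is \frac{w^{6}}{6} - \frac{4 w^{5}}{15} - \frac{w^{2}}{8} - \frac{2 w}{3} + C.
The condition gives C = \frac{13}{120} - (- \frac{107}{120}) = 1.
So G(w) = \frac{w^{6}}{6} - \frac{4 w^{5}}{15} - \frac{w^{2}}{8} - \frac{2 w}{3} + 1.
Check: d/dw[\frac{w^{6}}{6} - \frac{4 w^{5}}{15} - \frac{w^{2}}{8} - \frac{2 w}{3} + 1] = w^{5} - \frac{4 w^{4}}{3} - \frac{w}{4} - \frac{2}{3}, which equals G'(w).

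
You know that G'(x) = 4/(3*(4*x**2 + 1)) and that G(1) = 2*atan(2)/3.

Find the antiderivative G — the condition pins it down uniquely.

Recover the given G'(x) by differentiating a candidate G(x); any mismatch rules it out.
A general antiderivative is 2*atan(2*x)/3 + C.
The condition gives C = 2*atan(2)/3 - (2*atan(2)/3) = 0.
So G(x) = 2*atan(2*x)/3.
Check: d/dx[2*atan(2*x)/3] = 4/(12*x**2 + 3), which equals G'(x).

G(x) = 2*atan(2*x)/3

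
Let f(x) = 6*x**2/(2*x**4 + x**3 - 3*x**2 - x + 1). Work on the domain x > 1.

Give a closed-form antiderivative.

Factor the denominator ((x - 1)*(x + 1)**2*(2*x - 1)) and decompose: f = -4/(3*(2*x - 1)) - 5/(6*(x + 1)) + (x + 1)**(-2) + 3/(2*(x - 1)); each piece integrates to a log, atan, or power term.
Check: d/dx[3*log(x - 1)/2 - 2*log(x - 1/2)/3 - 5*log(x + 1)/6 - 6/(6*x + 6)] = 6*x**2/(2*x**4 + x**3 - 3*x**2 - x + 1) = f(x).

An antiderivative is F(x) = 3*log(x - 1)/2 - 2*log(x - 1/2)/3 - 5*log(x + 1)/6 - 6/(6*x + 6).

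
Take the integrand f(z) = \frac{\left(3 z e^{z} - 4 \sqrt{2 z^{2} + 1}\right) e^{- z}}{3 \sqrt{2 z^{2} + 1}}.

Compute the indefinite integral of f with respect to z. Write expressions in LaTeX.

F(z) = \frac{\sqrt{2 z^{2} + 1}}{2} + \frac{4 e^{- z}}{3} + C

A first test for any F(z): its z-derivative must equal f(z) identically.
Check: d/dz[\frac{\sqrt{2 z^{2} + 1}}{2} + \frac{4 e^{- z}}{3}] = \frac{\left(3 z e^{z} - 4 \sqrt{2 z^{2} + 1}\right) e^{- z}}{3 \sqrt{2 z^{2} + 1}} = f(z).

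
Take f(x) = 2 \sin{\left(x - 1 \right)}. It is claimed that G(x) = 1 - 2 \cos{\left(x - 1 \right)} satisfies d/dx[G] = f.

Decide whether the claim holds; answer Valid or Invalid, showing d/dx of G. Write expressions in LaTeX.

Valid: G'(x) = f(x).

d/dx[G] = 2 \sin{\left(x - 1 \right)}
This equals f(x) exactly, so the claim holds.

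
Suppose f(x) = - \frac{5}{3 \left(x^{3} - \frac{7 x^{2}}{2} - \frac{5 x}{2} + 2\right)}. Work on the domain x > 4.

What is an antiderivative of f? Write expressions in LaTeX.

The denominator factors as 3 \left(x - 4\right) \left(x + 1\right) \left(2 x - 1\right); partial fractions split f into directly integrable pieces: \frac{40}{63 \left(2 x - 1\right)} - \frac{2}{9 \left(x + 1\right)} - \frac{2}{21 \left(x - 4\right)}.
Check: d/dx[- \frac{2 \log{\left(x - 4 \right)}}{21} + \frac{20 \log{\left(x - \frac{1}{2} \right)}}{63} - \frac{2 \log{\left(x + 1 \right)}}{9}] = - \frac{10}{6 x^{3} - 21 x^{2} - 15 x + 12}, which equals f(x).

An antiderivative is F(x) = - \frac{2 \log{\left(x - 4 \right)}}{21} + \frac{20 \log{\left(x - \frac{1}{2} \right)}}{63} - \frac{2 \log{\left(x + 1 \right)}}{9}.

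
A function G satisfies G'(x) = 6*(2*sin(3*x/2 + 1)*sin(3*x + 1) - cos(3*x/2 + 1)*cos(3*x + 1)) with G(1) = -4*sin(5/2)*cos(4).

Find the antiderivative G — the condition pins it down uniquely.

Recognize the product-rule pattern: G'(x) = u'v + uv' with u = -4*cos(3*x + 1), v = sin(3*x/2 + 1), so integration by parts undoes it.
A general antiderivative is -4*sin(3*x/2 + 1)*cos(3*x + 1) + C.
The condition gives C = -4*sin(5/2)*cos(4) - (-4*sin(5/2)*cos(4)) = 0.
So G(x) = -4*sin(3*x/2 + 1)*cos(3*x + 1).
Check: d/dx[-4*sin(3*x/2 + 1)*cos(3*x + 1)] = 12*sin(3*x/2 + 1)*sin(3*x + 1) - 6*cos(3*x/2 + 1)*cos(3*x + 1), which equals G'(x).

G(x) = -4*sin(3*x/2 + 1)*cos(3*x + 1)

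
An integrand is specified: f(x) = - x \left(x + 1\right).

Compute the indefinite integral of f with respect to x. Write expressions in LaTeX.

For F(x) to be correct the identity F'(x) - f(x) = 0 must hold.
Check: d/dx[- \frac{x^{3}}{3} - \frac{x^{2}}{2}] = - x^{2} - x, which equals f(x).

F(x) = - \frac{x^{3}}{3} - \frac{x^{2}}{2} + C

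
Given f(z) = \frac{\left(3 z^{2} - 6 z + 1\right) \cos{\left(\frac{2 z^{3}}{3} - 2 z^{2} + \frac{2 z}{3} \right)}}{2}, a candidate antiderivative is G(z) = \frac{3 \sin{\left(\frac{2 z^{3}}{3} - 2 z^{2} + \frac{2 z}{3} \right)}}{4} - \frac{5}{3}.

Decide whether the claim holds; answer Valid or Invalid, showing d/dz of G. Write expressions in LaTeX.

Valid - the claim checks out under differentiation.

d/dz[G] = \frac{3 z^{2} \cos{\left(\frac{2 z^{3}}{3} - 2 z^{2} + \frac{2 z}{3} \right)}}{2} - 3 z \cos{\left(\frac{2 z^{3}}{3} - 2 z^{2} + \frac{2 z}{3} \right)} + \frac{\cos{\left(\frac{2 z^{3}}{3} - 2 z^{2} + \frac{2 z}{3} \right)}}{2}
This equals f(z) exactly, so the claim holds.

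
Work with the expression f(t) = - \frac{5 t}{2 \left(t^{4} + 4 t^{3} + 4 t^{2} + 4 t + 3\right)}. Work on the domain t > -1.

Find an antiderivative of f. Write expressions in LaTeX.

The denominator factors as 2 \left(t + 1\right) \left(t + 3\right) \left(t^{2} + 1\right); partial fractions split f into directly integrable pieces: - \frac{t + 2}{4 \left(t^{2} + 1\right)} - \frac{3}{8 \left(t + 3\right)} + \frac{5}{8 \left(t + 1\right)}.
Check: d/dt[- \frac{- 5 \log{\left(t + 1 \right)} + 3 \log{\left(t + 3 \right)} + \log{\left(t^{2} + 1 \right)} + 4 \operatorname{atan}{\left(t \right)}}{8}] = - \frac{5 t}{2 t^{4} + 8 t^{3} + 8 t^{2} + 8 t + 6}, which equals f(t).

An antiderivative is F(t) = - \frac{- 5 \log{\left(t + 1 \right)} + 3 \log{\left(t + 3 \right)} + \log{\left(t^{2} + 1 \right)} + 4 \operatorname{atan}{\left(t \right)}}{8}.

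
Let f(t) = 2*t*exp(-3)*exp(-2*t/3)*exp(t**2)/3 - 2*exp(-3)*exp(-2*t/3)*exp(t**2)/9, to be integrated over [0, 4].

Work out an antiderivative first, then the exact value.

Antiderivative: F(t) = exp(-3)*exp(-2*t/3)*exp(t**2)/3; value = -exp(-3)/3 + exp(31/3)/3

f matches the chain-rule pattern g'(h)*h' with inner function h(t) = t**2 - 2*t/3 - 3; substituting u = h(t) collapses the integral.
F(t) = exp(-3)*exp(-2*t/3)*exp(t**2)/3 is an antiderivative of f.
Check: d/dt[exp(-3)*exp(-2*t/3)*exp(t**2)/3] = (6*t*exp(t**2) - 2*exp(t**2))*exp(-3)*exp(-2*t/3)/9, which equals f(t).
F(4) = exp(31/3)/3; F(0) = exp(-3)/3.
Integral = F(4) - F(0) = -exp(-3)/3 + exp(31/3)/3.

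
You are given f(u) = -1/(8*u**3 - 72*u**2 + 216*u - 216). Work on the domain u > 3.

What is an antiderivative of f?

An antiderivative is F(u) = 1/(16*(u - 3)**2).

Any candidate F(u) must reproduce f(u) exactly when differentiated.
Check: d/du[1/(16*(u - 3)**2)] = -1/(8*u**3 - 72*u**2 + 216*u - 216) = f(u).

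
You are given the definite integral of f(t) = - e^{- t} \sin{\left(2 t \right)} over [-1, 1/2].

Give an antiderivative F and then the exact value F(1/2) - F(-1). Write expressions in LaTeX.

Antiderivative: F(t) = \frac{e^{- t} \sin{\left(2 t \right)}}{5} + \frac{2 e^{- t} \cos{\left(2 t \right)}}{5}; value = \frac{\sin{\left(1 \right)}}{5 e^{\frac{1}{2}}} + \frac{2 \cos{\left(1 \right)}}{5 e^{\frac{1}{2}}} - \frac{2 e \cos{\left(2 \right)}}{5} + \frac{e \sin{\left(2 \right)}}{5}

Since d/dt undoes antidifferentiation here, F'(t) = f(t) is required of F(t).
F(t) = \frac{e^{- t} \sin{\left(2 t \right)}}{5} + \frac{2 e^{- t} \cos{\left(2 t \right)}}{5} is an antiderivative of f.
Check: d/dt[\frac{e^{- t} \sin{\left(2 t \right)}}{5} + \frac{2 e^{- t} \cos{\left(2 t \right)}}{5}] = - e^{- t} \sin{\left(2 t \right)} = f(t).
F(1/2) = \frac{\sin{\left(1 \right)}}{5 e^{\frac{1}{2}}} + \frac{2 \cos{\left(1 \right)}}{5 e^{\frac{1}{2}}}; F(-1) = - \frac{e \sin{\left(2 \right)}}{5} + \frac{2 e \cos{\left(2 \right)}}{5}.
Integral = F(1/2) - F(-1) = \frac{\sin{\left(1 \right)}}{5 e^{\frac{1}{2}}} + \frac{2 \cos{\left(1 \right)}}{5 e^{\frac{1}{2}}} - \frac{2 e \cos{\left(2 \right)}}{5} + \frac{e \sin{\left(2 \right)}}{5}.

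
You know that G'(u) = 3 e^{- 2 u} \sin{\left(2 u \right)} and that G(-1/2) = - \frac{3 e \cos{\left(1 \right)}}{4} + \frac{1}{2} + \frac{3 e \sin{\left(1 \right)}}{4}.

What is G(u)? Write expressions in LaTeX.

Since d/du undoes antidifferentiation here, G(u) must give back the stated G'(u).
A general antiderivative is - \frac{3 e^{- 2 u} \sin{\left(2 u \right)}}{4} - \frac{3 e^{- 2 u} \cos{\left(2 u \right)}}{4} + C.
The condition gives C = - \frac{3 e \cos{\left(1 \right)}}{4} + \frac{1}{2} + \frac{3 e \sin{\left(1 \right)}}{4} - (- \frac{3 e \cos{\left(1 \right)}}{4} + \frac{3 e \sin{\left(1 \right)}}{4}) = \frac{1}{2}.
So G(u) = \frac{1}{2} - \frac{3 e^{- 2 u} \sin{\left(2 u \right)}}{4} - \frac{3 e^{- 2 u} \cos{\left(2 u \right)}}{4}.
Check: d/du[\frac{1}{2} - \frac{3 e^{- 2 u} \sin{\left(2 u \right)}}{4} - \frac{3 e^{- 2 u} \cos{\left(2 u \right)}}{4}] = 3 e^{- 2 u} \sin{\left(2 u \right)} = G'(u).

G(u) = \frac{1}{2} - \frac{3 e^{- 2 u} \sin{\left(2 u \right)}}{4} - \frac{3 e^{- 2 u} \cos{\left(2 u \right)}}{4}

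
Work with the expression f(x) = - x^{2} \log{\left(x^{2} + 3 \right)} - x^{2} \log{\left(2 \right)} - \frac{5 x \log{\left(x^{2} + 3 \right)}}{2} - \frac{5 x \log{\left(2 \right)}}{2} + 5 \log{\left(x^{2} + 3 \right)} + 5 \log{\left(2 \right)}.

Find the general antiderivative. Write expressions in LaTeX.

F(x) = \frac{8 x^{3} + 45 x^{2} + 3 x \left(- 4 x^{2} - 15 x + 60\right) \log{\left(2 x^{2} + 6 \right)} - 432 x - 135 \log{\left(x^{2} + 3 \right)} + 432 \sqrt{3} \operatorname{atan}{\left(\frac{\sqrt{3} x}{3} \right)}}{36} + C

Integrate term by term and add the pieces.
Check: d/dx[\frac{8 x^{3} + 45 x^{2} + 3 x \left(- 4 x^{2} - 15 x + 60\right) \log{\left(2 x^{2} + 6 \right)} - 432 x - 135 \log{\left(x^{2} + 3 \right)} + 432 \sqrt{3} \operatorname{atan}{\left(\frac{\sqrt{3} x}{3} \right)}}{36}] = - x^{2} \log{\left(x^{2} + 3 \right)} - x^{2} \log{\left(2 \right)} - \frac{5 x \log{\left(x^{2} + 3 \right)}}{2} - \frac{5 x \log{\left(2 \right)}}{2} + 5 \log{\left(x^{2} + 3 \right)} + 5 \log{\left(2 \right)} = f(x).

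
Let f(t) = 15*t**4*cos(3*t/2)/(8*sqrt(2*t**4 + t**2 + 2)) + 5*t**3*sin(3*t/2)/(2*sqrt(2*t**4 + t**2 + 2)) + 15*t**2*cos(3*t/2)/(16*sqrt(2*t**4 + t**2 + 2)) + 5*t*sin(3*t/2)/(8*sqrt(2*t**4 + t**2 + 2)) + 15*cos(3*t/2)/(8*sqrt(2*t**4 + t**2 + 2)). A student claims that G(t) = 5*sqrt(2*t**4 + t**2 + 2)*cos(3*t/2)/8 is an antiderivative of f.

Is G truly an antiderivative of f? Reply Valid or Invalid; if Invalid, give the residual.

Invalid: d/dt[G] - f = (-30*t**4*sin(3*t/2) - 30*t**4*cos(3*t/2) - 40*t**3*sin(3*t/2) + 40*t**3*cos(3*t/2) - 15*t**2*sin(3*t/2) - 15*t**2*cos(3*t/2) - 10*t*sin(3*t/2) + 10*t*cos(3*t/2) - 30*sin(3*t/2) - 30*cos(3*t/2))/(16*sqrt(2*t**4 + t**2 + 2)), which is not 0.

d/dt[G] = (-30*t**4*sin(3*t/2) + 40*t**3*cos(3*t/2) - 15*t**2*sin(3*t/2) + 10*t*cos(3*t/2) - 30*sin(3*t/2))/(16*sqrt(2*t**4 + t**2 + 2))
d/dt[G] - f(t) = (-30*t**4*sin(3*t/2) - 30*t**4*cos(3*t/2) - 40*t**3*sin(3*t/2) + 40*t**3*cos(3*t/2) - 15*t**2*sin(3*t/2) - 15*t**2*cos(3*t/2) - 10*t*sin(3*t/2) + 10*t*cos(3*t/2) - 30*sin(3*t/2) - 30*cos(3*t/2))/(16*sqrt(2*t**4 + t**2 + 2)) != 0.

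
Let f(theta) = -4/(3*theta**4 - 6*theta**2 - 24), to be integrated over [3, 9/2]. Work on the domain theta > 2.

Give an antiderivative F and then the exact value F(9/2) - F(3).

The denominator factors as 3*(theta - 2)*(theta + 2)*(theta**2 + 2); partial fractions split f into directly integrable pieces: 2/(9*(theta**2 + 2)) + 1/(18*(theta + 2)) - 1/(18*(theta - 2)).
F(theta) = (-log(theta - 2) + log(theta + 2) + 2*sqrt(2)*atan(sqrt(2)*theta/2))/18 is an antiderivative of f.
Check: d/dtheta[(-log(theta - 2) + log(theta + 2) + 2*sqrt(2)*atan(sqrt(2)*theta/2))/18] = -4/(3*theta**4 - 6*theta**2 - 24) = f(theta).
F(9/2) = -log(5/2)/18 + log(13/2)/18 + sqrt(2)*atan(9*sqrt(2)/4)/9; F(3) = log(5)/18 + sqrt(2)*atan(3*sqrt(2)/2)/9.
Integral = F(9/2) - F(3) = -sqrt(2)*atan(3*sqrt(2)/2)/9 - log(5)/18 - log(5/2)/18 + log(13/2)/18 + sqrt(2)*atan(9*sqrt(2)/4)/9.

Antiderivative: F(theta) = (-log(theta - 2) + log(theta + 2) + 2*sqrt(2)*atan(sqrt(2)*theta/2))/18; value = -sqrt(2)*atan(3*sqrt(2)/2)/9 - log(5)/18 - log(5/2)/18 + log(13/2)/18 + sqrt(2)*atan(9*sqrt(2)/4)/9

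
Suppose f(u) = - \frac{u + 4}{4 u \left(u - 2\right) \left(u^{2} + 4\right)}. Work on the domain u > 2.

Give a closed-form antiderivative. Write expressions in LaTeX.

An antiderivative is F(u) = \frac{\log{\left(u \right)}}{8} - \frac{3 \log{\left(u - 2 \right)}}{32} - \frac{\log{\left(u^{2} + 4 \right)}}{64} + \frac{3 \operatorname{atan}{\left(\frac{u}{2} \right)}}{32}.

Factor the denominator (4 u \left(u - 2\right) \left(u^{2} + 4\right)) and decompose: f = - \frac{u - 6}{32 \left(u^{2} + 4\right)} - \frac{3}{32 \left(u - 2\right)} + \frac{1}{8 u}; each piece integrates to a log, atan, or power term.
Check: d/du[\frac{\log{\left(u \right)}}{8} - \frac{3 \log{\left(u - 2 \right)}}{32} - \frac{\log{\left(u^{2} + 4 \right)}}{64} + \frac{3 \operatorname{atan}{\left(\frac{u}{2} \right)}}{32}] = \frac{- u - 4}{4 u^{4} - 8 u^{3} + 16 u^{2} - 32 u}, which equals f(u).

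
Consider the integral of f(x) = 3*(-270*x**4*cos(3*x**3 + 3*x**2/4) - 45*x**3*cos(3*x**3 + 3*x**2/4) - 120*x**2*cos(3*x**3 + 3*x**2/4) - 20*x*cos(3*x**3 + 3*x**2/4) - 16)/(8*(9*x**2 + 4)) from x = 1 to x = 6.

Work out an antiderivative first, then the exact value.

Antiderivative: F(x) = -5*sin(3*x**3 + 3*x**2/4)/4 - atan(3*x/2); value = -atan(9) + 5*sin(15/4)/4 - 5*sin(675)/4 + atan(3/2)

Differentiate the proposed F(x) back; it has to land on f(x) exactly.
F(x) = -5*sin(3*x**3 + 3*x**2/4)/4 - atan(3*x/2) is an antiderivative of f.
Check: d/dx[-5*sin(3*x**3 + 3*x**2/4)/4 - atan(3*x/2)] = (-810*x**4*cos(3*x**3 + 3*x**2/4) - 135*x**3*cos(3*x**3 + 3*x**2/4) - 360*x**2*cos(3*x**3 + 3*x**2/4) - 60*x*cos(3*x**3 + 3*x**2/4) - 48)/(72*x**2 + 32), which equals f(x).
F(6) = -atan(9) - 5*sin(675)/4; F(1) = -atan(3/2) - 5*sin(15/4)/4.
Integral = F(6) - F(1) = -atan(9) + 5*sin(15/4)/4 - 5*sin(675)/4 + atan(3/2).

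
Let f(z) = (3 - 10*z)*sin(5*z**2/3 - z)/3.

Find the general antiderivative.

F(z) = cos(5*z**2/3 - z) + C

The substitution u = 5*z**2/3 - z works: f is exactly (dF/du)*(du/dz) for that inner function.
Check: d/dz[cos(5*z**2/3 - z)] = -10*z*sin(5*z**2/3 - z)/3 + sin(5*z**2/3 - z), which equals f(z).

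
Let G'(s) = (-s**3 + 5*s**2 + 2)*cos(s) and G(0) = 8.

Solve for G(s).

G(s) = -s**3*sin(s) + 5*s**2*sin(s) - 3*s**2*cos(s) + 6*s*sin(s) + 10*s*cos(s) - 8*sin(s) + 6*cos(s) + 2

Differentiate the proposed G(s) back; it has to land on the given G'(s).
A general antiderivative is -s**3*sin(s) + 5*s**2*sin(s) - 3*s**2*cos(s) + 6*s*sin(s) + 10*s*cos(s) - 8*sin(s) + 6*cos(s) + C.
The condition gives C = 8 - (6) = 2.
So G(s) = -s**3*sin(s) + 5*s**2*sin(s) - 3*s**2*cos(s) + 6*s*sin(s) + 10*s*cos(s) - 8*sin(s) + 6*cos(s) + 2.
Check: d/ds[-s**3*sin(s) + 5*s**2*sin(s) - 3*s**2*cos(s) + 6*s*sin(s) + 10*s*cos(s) - 8*sin(s) + 6*cos(s) + 2] = -s**3*cos(s) + 5*s**2*cos(s) + 2*cos(s), which equals G'(s).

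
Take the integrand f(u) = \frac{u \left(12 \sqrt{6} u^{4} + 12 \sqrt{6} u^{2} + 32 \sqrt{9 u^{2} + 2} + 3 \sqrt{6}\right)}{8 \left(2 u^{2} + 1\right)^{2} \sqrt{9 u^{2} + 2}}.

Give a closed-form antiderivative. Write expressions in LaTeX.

An antiderivative F(u) passes only if d/du[F] lands on f(u) exactly.
Check: d/du[\frac{\sqrt{\frac{3 u^{2}}{2} + \frac{1}{3}}}{4} - \frac{1}{2 u^{2} + 1}] = \frac{12 \sqrt{6} u^{5} + 12 \sqrt{6} u^{3} + 32 u \sqrt{9 u^{2} + 2} + 3 \sqrt{6} u}{32 u^{4} \sqrt{9 u^{2} + 2} + 32 u^{2} \sqrt{9 u^{2} + 2} + 8 \sqrt{9 u^{2} + 2}}, which equals f(u).

An antiderivative is F(u) = \frac{\sqrt{\frac{3 u^{2}}{2} + \frac{1}{3}}}{4} - \frac{1}{2 u^{2} + 1}.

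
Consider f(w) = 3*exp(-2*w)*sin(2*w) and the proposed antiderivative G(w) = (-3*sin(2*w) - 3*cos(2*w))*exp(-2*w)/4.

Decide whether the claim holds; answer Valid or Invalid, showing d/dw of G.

d/dw[G] = 3*exp(-2*w)*sin(2*w)
This equals f(w) exactly, so the claim holds.

Valid. The derivative of G reproduces f.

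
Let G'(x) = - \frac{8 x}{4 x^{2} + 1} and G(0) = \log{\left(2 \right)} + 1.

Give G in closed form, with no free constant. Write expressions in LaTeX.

G(x) = 1 - \log{\left(2 x^{2} + \frac{1}{2} \right)}

The substitution u = 2 x^{2} + \frac{1}{2} works: G'(x) is exactly (dG/du)*(du/dx) for that inner function.
A general antiderivative is - \log{\left(2 x^{2} + \frac{1}{2} \right)} + C.
The condition gives C = \log{\left(2 \right)} + 1 - (\log{\left(2 \right)}) = 1.
So G(x) = 1 - \log{\left(2 x^{2} + \frac{1}{2} \right)}.
Check: d/dx[1 - \log{\left(2 x^{2} + \frac{1}{2} \right)}] = - \frac{8 x}{4 x^{2} + 1} = G'(x).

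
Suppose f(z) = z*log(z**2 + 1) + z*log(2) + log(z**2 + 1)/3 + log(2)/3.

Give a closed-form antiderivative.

An antiderivative is F(z) = z**2*log(2*z**2 + 2)/2 - z**2/2 + z*log(2*z**2 + 2)/3 - 2*z/3 + log(z**2 + 1)/2 + 2*atan(z)/3.

Integrate term by term and add the pieces.
Check: d/dz[z**2*log(2*z**2 + 2)/2 - z**2/2 + z*log(2*z**2 + 2)/3 - 2*z/3 + log(z**2 + 1)/2 + 2*atan(z)/3] = z*log(z**2 + 1) + z*log(2) + log(z**2 + 1)/3 + log(2)/3 = f(z).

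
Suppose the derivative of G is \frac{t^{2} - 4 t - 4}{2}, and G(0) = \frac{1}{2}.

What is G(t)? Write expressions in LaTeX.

Check a candidate G(t) by differentiating: d/dt[G] must match the given G'(t).
A general antiderivative is \frac{t^{3}}{6} - t^{2} - 2 t + C.
The condition gives C = \frac{1}{2} - (0) = \frac{1}{2}.
So G(t) = \frac{t^{3}}{6} - t^{2} - 2 t + \frac{1}{2}.
Check: d/dt[\frac{t^{3}}{6} - t^{2} - 2 t + \frac{1}{2}] = \frac{t^{2}}{2} - 2 t - 2, which equals G'(t).

G(t) = \frac{t^{3}}{6} - t^{2} - 2 t + \frac{1}{2}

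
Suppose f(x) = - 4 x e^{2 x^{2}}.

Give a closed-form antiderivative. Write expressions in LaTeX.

The substitution u = 2 x^{2} works: f is exactly (dF/du)*(du/dx) for that inner function.
Check: d/dx[- e^{2 x^{2}}] = - 4 x e^{2 x^{2}} = f(x).

An antiderivative is F(x) = - e^{2 x^{2}}.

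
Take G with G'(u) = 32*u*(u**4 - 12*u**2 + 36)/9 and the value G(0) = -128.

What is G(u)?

G(u) = -2*(4 - 2*u**2/3)**3

G'(u) matches the chain-rule pattern g'(h)*h' with inner function h(u) = 4 - 2*u**2/3; substituting w = h(u) collapses the integral.
A general antiderivative is -2*(4 - 2*u**2/3)**3 + C.
The condition gives C = -128 - (-128) = 0.
So G(u) = -2*(4 - 2*u**2/3)**3.
Check: d/du[-2*(4 - 2*u**2/3)**3] = 32*u**5/9 - 128*u**3/3 + 128*u, which equals G'(u).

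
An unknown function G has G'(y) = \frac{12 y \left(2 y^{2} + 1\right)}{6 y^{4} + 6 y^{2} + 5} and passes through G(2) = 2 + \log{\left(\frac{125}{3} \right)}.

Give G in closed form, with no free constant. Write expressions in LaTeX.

G(y) = \log{\left(2 y^{4} + 2 y^{2} + \frac{5}{3} \right)} + 2

The substitution u = 2 y^{4} + 2 y^{2} + \frac{5}{3} works: G'(y) is exactly (dG/du)*(du/dy) for that inner function.
A general antiderivative is \log{\left(2 y^{4} + 2 y^{2} + \frac{5}{3} \right)} + C.
The condition gives C = 2 + \log{\left(\frac{125}{3} \right)} - (\log{\left(\frac{125}{3} \right)}) = 2.
So G(y) = \log{\left(2 y^{4} + 2 y^{2} + \frac{5}{3} \right)} + 2.
Check: d/dy[\log{\left(2 y^{4} + 2 y^{2} + \frac{5}{3} \right)} + 2] = \frac{24 y^{3} + 12 y}{6 y^{4} + 6 y^{2} + 5}, which equals G'(y).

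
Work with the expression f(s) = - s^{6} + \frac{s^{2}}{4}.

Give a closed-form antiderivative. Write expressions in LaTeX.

Integrate term by term and add the pieces.
Check: d/ds[\frac{s^{3} \left(7 - 12 s^{4}\right)}{84}] = - s^{6} + \frac{s^{2}}{4} = f(s).

An antiderivative is F(s) = \frac{s^{3} \left(7 - 12 s^{4}\right)}{84}.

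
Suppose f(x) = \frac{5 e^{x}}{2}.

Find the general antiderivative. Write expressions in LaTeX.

A first test for any F(x): its x-derivative must equal f(x) identically.
Check: d/dx[\frac{5 e^{x}}{2}] = \frac{5 e^{x}}{2} = f(x).

F(x) = \frac{5 e^{x}}{2} + C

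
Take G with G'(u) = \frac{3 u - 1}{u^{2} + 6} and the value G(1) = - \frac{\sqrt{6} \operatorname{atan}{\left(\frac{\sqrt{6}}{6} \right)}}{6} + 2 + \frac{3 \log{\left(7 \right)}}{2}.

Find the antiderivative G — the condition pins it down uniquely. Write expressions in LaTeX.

G(u) = \frac{3 \log{\left(u^{2} + 6 \right)}}{2} - \frac{\sqrt{6} \operatorname{atan}{\left(\frac{\sqrt{6} u}{6} \right)}}{6} + 2

For G(u) to be correct, d/du[G] must agree with the stated G'(u) identically.
A general antiderivative is \frac{3 \log{\left(u^{2} + 6 \right)}}{2} - \frac{\sqrt{6} \operatorname{atan}{\left(\frac{\sqrt{6} u}{6} \right)}}{6} + C.
The condition gives C = - \frac{\sqrt{6} \operatorname{atan}{\left(\frac{\sqrt{6}}{6} \right)}}{6} + 2 + \frac{3 \log{\left(7 \right)}}{2} - (- \frac{\sqrt{6} \operatorname{atan}{\left(\frac{\sqrt{6}}{6} \right)}}{6} + \frac{3 \log{\left(7 \right)}}{2}) = 2.
So G(u) = \frac{3 \log{\left(u^{2} + 6 \right)}}{2} - \frac{\sqrt{6} \operatorname{atan}{\left(\frac{\sqrt{6} u}{6} \right)}}{6} + 2.
Check: d/du[\frac{3 \log{\left(u^{2} + 6 \right)}}{2} - \frac{\sqrt{6} \operatorname{atan}{\left(\frac{\sqrt{6} u}{6} \right)}}{6} + 2] = \frac{3 u - 1}{u^{2} + 6} = G'(u).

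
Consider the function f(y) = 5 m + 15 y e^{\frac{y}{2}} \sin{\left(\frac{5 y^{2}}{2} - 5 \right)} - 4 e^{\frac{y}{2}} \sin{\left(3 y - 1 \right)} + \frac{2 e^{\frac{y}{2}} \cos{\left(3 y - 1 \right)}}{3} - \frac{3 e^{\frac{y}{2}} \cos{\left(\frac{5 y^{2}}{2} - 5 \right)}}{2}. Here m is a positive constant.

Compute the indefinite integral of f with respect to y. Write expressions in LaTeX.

The integrand splits into summands that can be handled one at a time.
Check: d/dy[5 m y + \frac{4 e^{\frac{y}{2}} \cos{\left(3 y - 1 \right)}}{3} - 3 e^{\frac{y}{2}} \cos{\left(\frac{5 y^{2}}{2} - 5 \right)}] = 5 m + 15 y e^{\frac{y}{2}} \sin{\left(\frac{5 y^{2}}{2} - 5 \right)} - 4 e^{\frac{y}{2}} \sin{\left(3 y - 1 \right)} + \frac{2 e^{\frac{y}{2}} \cos{\left(3 y - 1 \right)}}{3} - \frac{3 e^{\frac{y}{2}} \cos{\left(\frac{5 y^{2}}{2} - 5 \right)}}{2} = f(y).

F(y) = 5 m y + \frac{4 e^{\frac{y}{2}} \cos{\left(3 y - 1 \right)}}{3} - 3 e^{\frac{y}{2}} \cos{\left(\frac{5 y^{2}}{2} - 5 \right)} + C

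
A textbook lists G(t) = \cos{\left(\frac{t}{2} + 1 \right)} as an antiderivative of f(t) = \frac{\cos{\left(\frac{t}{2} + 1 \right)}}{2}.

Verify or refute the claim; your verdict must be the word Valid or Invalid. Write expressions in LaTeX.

Invalid: d/dt[G] - f = - \frac{\sin{\left(\frac{t}{2} + 1 \right)}}{2} - \frac{\cos{\left(\frac{t}{2} + 1 \right)}}{2}, which is not 0.

d/dt[G] = - \frac{\sin{\left(\frac{t}{2} + 1 \right)}}{2}
d/dt[G] - f(t) = - \frac{\sin{\left(\frac{t}{2} + 1 \right)}}{2} - \frac{\cos{\left(\frac{t}{2} + 1 \right)}}{2} != 0.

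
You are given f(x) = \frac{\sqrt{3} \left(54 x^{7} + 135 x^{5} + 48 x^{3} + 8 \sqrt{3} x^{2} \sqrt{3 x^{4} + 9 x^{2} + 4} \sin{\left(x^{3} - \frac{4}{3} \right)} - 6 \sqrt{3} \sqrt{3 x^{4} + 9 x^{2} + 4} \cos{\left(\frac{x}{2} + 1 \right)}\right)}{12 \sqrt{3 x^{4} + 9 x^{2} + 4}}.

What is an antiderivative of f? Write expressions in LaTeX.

Whatever form F(x) takes, F'(x) = f(x) is non-negotiable.
Check: d/dx[\frac{3 x^{4} \sqrt{x^{4} + 3 x^{2} + \frac{4}{3}}}{4} - 3 \sin{\left(\frac{x}{2} + 1 \right)} - \frac{2 \cos{\left(x^{3} - \frac{4}{3} \right)}}{3}] = \frac{\sqrt{3} \left(54 x^{7} + 135 x^{5} + 48 x^{3} + 8 \sqrt{3} x^{2} \sqrt{3 x^{4} + 9 x^{2} + 4} \sin{\left(x^{3} - \frac{4}{3} \right)} - 6 \sqrt{3} \sqrt{3 x^{4} + 9 x^{2} + 4} \cos{\left(\frac{x}{2} + 1 \right)}\right)}{12 \sqrt{3 x^{4} + 9 x^{2} + 4}} = f(x).

An antiderivative is F(x) = \frac{3 x^{4} \sqrt{x^{4} + 3 x^{2} + \frac{4}{3}}}{4} - 3 \sin{\left(\frac{x}{2} + 1 \right)} - \frac{2 \cos{\left(x^{3} - \frac{4}{3} \right)}}{3}.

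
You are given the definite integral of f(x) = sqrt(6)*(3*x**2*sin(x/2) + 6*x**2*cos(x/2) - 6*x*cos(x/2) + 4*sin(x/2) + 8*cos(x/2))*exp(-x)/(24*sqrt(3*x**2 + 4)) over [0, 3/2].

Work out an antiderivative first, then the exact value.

Antiderivative: F(x) = -sqrt(6)*sqrt(3*x**2 + 4)*exp(-x)*cos(x/2)/12; value = -sqrt(258)*exp(-3/2)*cos(3/4)/24 + sqrt(6)/6

For F(x) to be correct the identity F'(x) - f(x) = 0 must hold.
F(x) = -sqrt(6)*sqrt(3*x**2 + 4)*exp(-x)*cos(x/2)/12 is an antiderivative of f.
Check: d/dx[-sqrt(6)*sqrt(3*x**2 + 4)*exp(-x)*cos(x/2)/12] = (3*sqrt(6)*x**2*sin(x/2) + 6*sqrt(6)*x**2*cos(x/2) - 6*sqrt(6)*x*cos(x/2) + 4*sqrt(6)*sin(x/2) + 8*sqrt(6)*cos(x/2))*exp(-x)/(24*sqrt(3*x**2 + 4)), which equals f(x).
F(3/2) = -sqrt(258)*exp(-3/2)*cos(3/4)/24; F(0) = -sqrt(6)/6.
Integral = F(3/2) - F(0) = -sqrt(258)*exp(-3/2)*cos(3/4)/24 + sqrt(6)/6.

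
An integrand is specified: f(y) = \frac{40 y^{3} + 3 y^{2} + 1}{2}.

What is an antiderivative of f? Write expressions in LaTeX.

An antiderivative F(y) passes only if d/dy[F] lands on f(y) exactly.
Check: d/dy[5 y^{4} + \frac{y^{3}}{2} + \frac{y}{2}] = 20 y^{3} + \frac{3 y^{2}}{2} + \frac{1}{2}, which equals f(y).

An antiderivative is F(y) = 5 y^{4} + \frac{y^{3}}{2} + \frac{y}{2}.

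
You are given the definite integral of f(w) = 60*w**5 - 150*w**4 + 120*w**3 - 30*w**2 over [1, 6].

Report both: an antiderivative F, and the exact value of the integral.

Antiderivative: F(w) = 10*w**6 - 30*w**5 + 30*w**4 - 10*w**3; value = 270000

f matches the chain-rule pattern g'(h)*h' with inner function h(w) = -2*w**2 + 2*w; substituting u = h(w) collapses the integral.
F(w) = 10*w**6 - 30*w**5 + 30*w**4 - 10*w**3 is an antiderivative of f.
Check: d/dw[10*w**6 - 30*w**5 + 30*w**4 - 10*w**3] = 60*w**5 - 150*w**4 + 120*w**3 - 30*w**2 = f(w).
F(6) = 270000; F(1) = 0.
Integral = F(6) - F(1) = 270000.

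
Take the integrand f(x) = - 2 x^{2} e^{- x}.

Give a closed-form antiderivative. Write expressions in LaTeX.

Recognize the product-rule pattern: f = u'v + uv' with u = 2 x^{2} + 4 x + 4, v = e^{- x}, so integration by parts undoes it.
Check: d/dx[2 \left(x^{2} + 2 x + 2\right) e^{- x}] = - 2 x^{2} e^{- x} = f(x).

An antiderivative is F(x) = 2 \left(x^{2} + 2 x + 2\right) e^{- x}.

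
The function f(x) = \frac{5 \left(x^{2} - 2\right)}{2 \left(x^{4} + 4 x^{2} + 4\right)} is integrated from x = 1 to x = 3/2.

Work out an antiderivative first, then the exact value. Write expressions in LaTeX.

Recognize the product-rule pattern: f = u'v + uv' with u = - \frac{5 x}{2}, v = \frac{1}{x^{2} + 2}, so integration by parts undoes it.
F(x) = - \frac{5 x}{2 \left(x^{2} + 2\right)} is an antiderivative of f.
Check: d/dx[- \frac{5 x}{2 \left(x^{2} + 2\right)}] = \frac{5 x^{2} - 10}{2 x^{4} + 8 x^{2} + 8}, which equals f(x).
F(3/2) = - \frac{15}{17}; F(1) = - \frac{5}{6}.
Integral = F(3/2) - F(1) = - \frac{5}{102}.

Antiderivative: F(x) = - \frac{5 x}{2 \left(x^{2} + 2\right)}; value = - \frac{5}{102}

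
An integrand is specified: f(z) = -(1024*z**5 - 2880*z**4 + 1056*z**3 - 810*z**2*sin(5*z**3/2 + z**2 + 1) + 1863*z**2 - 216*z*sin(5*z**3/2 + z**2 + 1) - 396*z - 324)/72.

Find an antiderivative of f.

Differentiate the proposed F(z) back; it has to land on f(z) exactly.
Check: d/dz[((-8*z**2 + 9*z + 6)**3 - 324*cos(5*z**3/2 + z**2 + 1))/216] = -128*z**5/9 + 40*z**4 - 44*z**3/3 + 45*z**2*sin(5*z**3/2 + z**2 + 1)/4 - 207*z**2/8 + 3*z*sin(5*z**3/2 + z**2 + 1) + 11*z/2 + 9/2, which equals f(z).

An antiderivative is F(z) = ((-8*z**2 + 9*z + 6)**3 - 324*cos(5*z**3/2 + z**2 + 1))/216.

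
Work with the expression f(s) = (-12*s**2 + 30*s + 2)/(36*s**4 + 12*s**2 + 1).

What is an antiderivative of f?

f has the shape u'v + uv' for u = 1/(3*s**2 + 1/2) and v = s - 5/4 — it is the derivative of the product u*v.
Check: d/ds[(4*s - 5)/(12*s**2 + 2)] = (-12*s**2 + 30*s + 2)/(36*s**4 + 12*s**2 + 1) = f(s).

An antiderivative is F(s) = (4*s - 5)/(12*s**2 + 2).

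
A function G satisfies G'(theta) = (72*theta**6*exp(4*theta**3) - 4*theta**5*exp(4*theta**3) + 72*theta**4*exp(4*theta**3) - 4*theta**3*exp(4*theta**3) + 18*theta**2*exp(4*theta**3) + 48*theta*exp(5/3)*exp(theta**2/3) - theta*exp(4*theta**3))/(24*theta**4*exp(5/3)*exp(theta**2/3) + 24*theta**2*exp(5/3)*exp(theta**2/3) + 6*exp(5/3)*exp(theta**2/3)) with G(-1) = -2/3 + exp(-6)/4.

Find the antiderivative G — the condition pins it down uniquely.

For G(theta) to be correct, d/dtheta[G] must agree with the stated G'(theta) identically.
A general antiderivative is exp(4*theta**3 - theta**2/3 - 5/3)/4 - 4/(4*theta**2 + 2) + C.
The condition gives C = -2/3 + exp(-6)/4 - (-2/3 + exp(-6)/4) = 0.
So G(theta) = (2*theta**2 - 8*exp(5/3)*exp(theta**2/3)*exp(-4*theta**3) + 1)/(8*theta**2*exp(5/3)*exp(theta**2/3)*exp(-4*theta**3) + 4*exp(5/3)*exp(theta**2/3)*exp(-4*theta**3)).
Check: d/dtheta[(2*theta**2 - 8*exp(5/3)*exp(theta**2/3)*exp(-4*theta**3) + 1)/(8*theta**2*exp(5/3)*exp(theta**2/3)*exp(-4*theta**3) + 4*exp(5/3)*exp(theta**2/3)*exp(-4*theta**3))] = (72*theta**6*exp(4*theta**3) - 4*theta**5*exp(4*theta**3) + 72*theta**4*exp(4*theta**3) - 4*theta**3*exp(4*theta**3) + 18*theta**2*exp(4*theta**3) + 48*theta*exp(5/3)*exp(theta**2/3) - theta*exp(4*theta**3))/(24*theta**4*exp(5/3)*exp(theta**2/3) + 24*theta**2*exp(5/3)*exp(theta**2/3) + 6*exp(5/3)*exp(theta**2/3)) = G'(theta).

G(theta) = (2*theta**2 - 8*exp(5/3)*exp(theta**2/3)*exp(-4*theta**3) + 1)/(8*theta**2*exp(5/3)*exp(theta**2/3)*exp(-4*theta**3) + 4*exp(5/3)*exp(theta**2/3)*exp(-4*theta**3))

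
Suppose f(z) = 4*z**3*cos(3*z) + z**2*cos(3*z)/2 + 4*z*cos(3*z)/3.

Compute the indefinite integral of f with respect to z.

F(z) = 4*z**3*sin(3*z)/3 + z**2*sin(3*z)/6 + 4*z**2*cos(3*z)/3 - 4*z*sin(3*z)/9 + z*cos(3*z)/9 - sin(3*z)/27 - 4*cos(3*z)/27 + C

The integrand splits into summands that can be handled one at a time.
Check: d/dz[4*z**3*sin(3*z)/3 + z**2*sin(3*z)/6 + 4*z**2*cos(3*z)/3 - 4*z*sin(3*z)/9 + z*cos(3*z)/9 - sin(3*z)/27 - 4*cos(3*z)/27] = 4*z**3*cos(3*z) + z**2*cos(3*z)/2 + 4*z*cos(3*z)/3 = f(z).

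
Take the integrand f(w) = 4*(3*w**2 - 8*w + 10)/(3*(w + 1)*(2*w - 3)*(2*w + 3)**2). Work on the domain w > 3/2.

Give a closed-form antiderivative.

An antiderivative is F(w) = (19*(2*w + 3)*log(w - 3/2) - 3024*(2*w + 3)*log(w + 1) + 3005*(2*w + 3)*log(w + 3/2) - 3450)/(540*(2*w + 3)).

Factor the denominator (3*(w + 1)*(2*w - 3)*(2*w + 3)**2) and decompose: f = 601/(54*(2*w + 3)) + 115/(9*(2*w + 3)**2) + 19/(270*(2*w - 3)) - 28/(5*(w + 1)); each piece integrates to a log, atan, or power term.
Check: d/dw[(19*(2*w + 3)*log(w - 3/2) - 3024*(2*w + 3)*log(w + 1) + 3005*(2*w + 3)*log(w + 3/2) - 3450)/(540*(2*w + 3))] = (12*w**2 - 32*w + 40)/(24*w**4 + 60*w**3 - 18*w**2 - 135*w - 81), which equals f(w).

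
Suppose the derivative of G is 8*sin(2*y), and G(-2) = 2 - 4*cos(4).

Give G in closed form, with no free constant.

The proposed G(y) is checked by its d/dy: the result must match the given G'(y).
A general antiderivative is -4*cos(2*y) + C.
The condition gives C = 2 - 4*cos(4) - (-4*cos(4)) = 2.
So G(y) = 2 - 4*cos(2*y).
Check: d/dy[2 - 4*cos(2*y)] = 8*sin(2*y) = G'(y).

G(y) = 2 - 4*cos(2*y)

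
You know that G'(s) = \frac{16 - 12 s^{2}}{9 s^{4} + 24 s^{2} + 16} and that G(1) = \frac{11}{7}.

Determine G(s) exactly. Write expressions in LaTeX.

Recognize the product-rule pattern: G'(s) = u'v + uv' with u = 4 s, v = \frac{1}{3 s^{2} + 4}, so integration by parts undoes it.
A general antiderivative is \frac{4 s}{3 s^{2} + 4} + C.
The condition gives C = \frac{11}{7} - (\frac{4}{7}) = 1.
So G(s) = \frac{3 s^{2} + 4 s + 4}{3 s^{2} + 4}.
Check: d/ds[\frac{3 s^{2} + 4 s + 4}{3 s^{2} + 4}] = \frac{16 - 12 s^{2}}{9 s^{4} + 24 s^{2} + 16} = G'(s).

G(s) = \frac{3 s^{2} + 4 s + 4}{3 s^{2} + 4}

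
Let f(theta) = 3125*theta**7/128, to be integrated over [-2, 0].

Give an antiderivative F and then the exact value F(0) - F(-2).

Antiderivative: F(theta) = 3125*theta**8/1024; value = -3125/4

A candidate is checked by its d/dtheta: the result must match f(theta).
F(theta) = 3125*theta**8/1024 is an antiderivative of f.
Check: d/dtheta[3125*theta**8/1024] = 3125*theta**7/128 = f(theta).
F(0) = 0; F(-2) = 3125/4.
Integral = F(0) - F(-2) = -3125/4.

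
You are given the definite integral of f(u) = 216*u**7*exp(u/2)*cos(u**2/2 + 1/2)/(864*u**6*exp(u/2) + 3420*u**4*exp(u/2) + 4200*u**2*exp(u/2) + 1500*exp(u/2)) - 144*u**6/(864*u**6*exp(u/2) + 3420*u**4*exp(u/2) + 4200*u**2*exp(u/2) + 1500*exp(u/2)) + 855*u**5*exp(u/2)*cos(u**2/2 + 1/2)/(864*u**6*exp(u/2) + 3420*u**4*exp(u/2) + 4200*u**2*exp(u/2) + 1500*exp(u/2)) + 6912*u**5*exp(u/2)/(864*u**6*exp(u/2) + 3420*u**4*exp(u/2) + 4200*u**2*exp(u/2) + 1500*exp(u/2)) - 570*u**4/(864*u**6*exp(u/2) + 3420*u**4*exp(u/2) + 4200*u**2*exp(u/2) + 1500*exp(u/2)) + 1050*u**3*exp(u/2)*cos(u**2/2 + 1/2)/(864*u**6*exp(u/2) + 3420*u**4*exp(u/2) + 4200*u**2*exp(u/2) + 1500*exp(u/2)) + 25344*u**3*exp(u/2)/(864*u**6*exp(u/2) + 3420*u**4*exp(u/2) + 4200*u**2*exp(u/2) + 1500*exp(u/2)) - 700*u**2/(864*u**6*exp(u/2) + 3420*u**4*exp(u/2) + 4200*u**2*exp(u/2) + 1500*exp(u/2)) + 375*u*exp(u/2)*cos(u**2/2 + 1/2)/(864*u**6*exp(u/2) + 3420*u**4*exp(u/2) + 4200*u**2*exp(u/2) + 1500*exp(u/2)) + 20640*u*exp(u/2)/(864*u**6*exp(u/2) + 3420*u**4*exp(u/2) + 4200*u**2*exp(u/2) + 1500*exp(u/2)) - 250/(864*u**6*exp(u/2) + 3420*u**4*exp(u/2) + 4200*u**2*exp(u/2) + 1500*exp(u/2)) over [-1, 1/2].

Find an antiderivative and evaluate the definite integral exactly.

Antiderivative: F(u) = (144*u**2*exp(u/2)*log(4*u**2 + 5/2) + 9*u**2*exp(u/2)*sin(u**2/2 + 1/2) + 12*u**2 + 240*exp(u/2)*log(4*u**2 + 5/2) + 15*exp(u/2)*sin(u**2/2 + 1/2) - 48*exp(u/2) + 20)/(36*u**2*exp(u/2) + 60*exp(u/2)); value = -4*log(13/2) - exp(1/2)/3 - sin(1)/4 - 9/46 + sin(5/8)/4 + exp(-1/4)/3 + 4*log(7/2)

Integrate term by term and add the pieces.
F(u) = (144*u**2*exp(u/2)*log(4*u**2 + 5/2) + 9*u**2*exp(u/2)*sin(u**2/2 + 1/2) + 12*u**2 + 240*exp(u/2)*log(4*u**2 + 5/2) + 15*exp(u/2)*sin(u**2/2 + 1/2) - 48*exp(u/2) + 20)/(36*u**2*exp(u/2) + 60*exp(u/2)) is an antiderivative of f.
Check: d/du[(144*u**2*exp(u/2)*log(4*u**2 + 5/2) + 9*u**2*exp(u/2)*sin(u**2/2 + 1/2) + 12*u**2 + 240*exp(u/2)*log(4*u**2 + 5/2) + 15*exp(u/2)*sin(u**2/2 + 1/2) - 48*exp(u/2) + 20)/(36*u**2*exp(u/2) + 60*exp(u/2))] = (216*u**7*exp(u/2)*cos(u**2/2 + 1/2) - 144*u**6 + 855*u**5*exp(u/2)*cos(u**2/2 + 1/2) + 6912*u**5*exp(u/2) - 570*u**4 + 1050*u**3*exp(u/2)*cos(u**2/2 + 1/2) + 25344*u**3*exp(u/2) - 700*u**2 + 375*u*exp(u/2)*cos(u**2/2 + 1/2) + 20640*u*exp(u/2) - 250)/(864*u**6*exp(u/2) + 3420*u**4*exp(u/2) + 4200*u**2*exp(u/2) + 1500*exp(u/2)), which equals f(u).
F(1/2) = -16/23 + sin(5/8)/4 + exp(-1/4)/3 + 4*log(7/2); F(-1) = -1/2 + sin(1)/4 + exp(1/2)/3 + 4*log(13/2).
Integral = F(1/2) - F(-1) = -4*log(13/2) - exp(1/2)/3 - sin(1)/4 - 9/46 + sin(5/8)/4 + exp(-1/4)/3 + 4*log(7/2).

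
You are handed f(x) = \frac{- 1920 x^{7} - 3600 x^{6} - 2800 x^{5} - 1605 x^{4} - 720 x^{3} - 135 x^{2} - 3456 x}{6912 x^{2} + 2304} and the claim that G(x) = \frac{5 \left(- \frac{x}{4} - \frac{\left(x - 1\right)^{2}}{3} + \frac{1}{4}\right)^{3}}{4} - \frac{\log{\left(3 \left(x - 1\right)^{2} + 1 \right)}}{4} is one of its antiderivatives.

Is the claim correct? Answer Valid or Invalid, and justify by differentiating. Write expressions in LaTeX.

Invalid: d/dx[G] - f = \frac{28800 x^{8} - 72000 x^{7} + 89040 x^{6} - 70290 x^{5} + 48245 x^{4} - 19360 x^{3} - 2813 x^{2} + 9058 x + 3556}{20736 x^{4} - 41472 x^{3} + 34560 x^{2} - 13824 x + 9216}, which is not 0.

d/dx[G] = \frac{- 1920 x^{7} + 9840 x^{6} - 21520 x^{5} + 25595 x^{4} - 17500 x^{3} + 6715 x^{2} - 4766 x + 3556}{6912 x^{2} - 13824 x + 9216}
d/dx[G] - f(x) = \frac{28800 x^{8} - 72000 x^{7} + 89040 x^{6} - 70290 x^{5} + 48245 x^{4} - 19360 x^{3} - 2813 x^{2} + 9058 x + 3556}{20736 x^{4} - 41472 x^{3} + 34560 x^{2} - 13824 x + 9216} != 0.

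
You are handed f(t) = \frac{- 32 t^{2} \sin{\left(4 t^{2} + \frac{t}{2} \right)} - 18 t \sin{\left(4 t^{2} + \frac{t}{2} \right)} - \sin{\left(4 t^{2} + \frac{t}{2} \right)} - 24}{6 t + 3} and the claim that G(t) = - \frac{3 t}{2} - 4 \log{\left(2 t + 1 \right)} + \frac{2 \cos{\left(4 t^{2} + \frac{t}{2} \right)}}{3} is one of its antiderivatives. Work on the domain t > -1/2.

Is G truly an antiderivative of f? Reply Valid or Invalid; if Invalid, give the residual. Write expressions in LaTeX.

Invalid: d/dt[G] - f = - \frac{3}{2}, which is not 0.

d/dt[G] = \frac{- 64 t^{2} \sin{\left(4 t^{2} + \frac{t}{2} \right)} - 36 t \sin{\left(4 t^{2} + \frac{t}{2} \right)} - 18 t - 2 \sin{\left(4 t^{2} + \frac{t}{2} \right)} - 57}{12 t + 6}
d/dt[G] - f(t) = - \frac{3}{2} != 0.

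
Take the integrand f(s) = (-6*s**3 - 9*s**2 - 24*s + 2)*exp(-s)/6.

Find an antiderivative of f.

Recognize the product-rule pattern: f = u'v + uv' with u = s**3 + 9*s**2/2 + 13*s + 38/3, v = exp(-s), so integration by parts undoes it.
Check: d/ds[(6*s**3 + 27*s**2 + 78*s + 76)*exp(-s)/6] = (-6*s**3 - 9*s**2 - 24*s + 2)*exp(-s)/6 = f(s).

An antiderivative is F(s) = (6*s**3 + 27*s**2 + 78*s + 76)*exp(-s)/6.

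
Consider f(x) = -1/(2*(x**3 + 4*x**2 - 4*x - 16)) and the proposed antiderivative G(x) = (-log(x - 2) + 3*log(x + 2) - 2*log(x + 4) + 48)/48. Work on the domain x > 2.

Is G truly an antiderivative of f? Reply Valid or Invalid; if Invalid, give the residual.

d/dx[G] = -1/(2*x**3 + 8*x**2 - 8*x - 32)
This equals f(x) exactly, so the claim holds.

Valid - differentiating G returns exactly f.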